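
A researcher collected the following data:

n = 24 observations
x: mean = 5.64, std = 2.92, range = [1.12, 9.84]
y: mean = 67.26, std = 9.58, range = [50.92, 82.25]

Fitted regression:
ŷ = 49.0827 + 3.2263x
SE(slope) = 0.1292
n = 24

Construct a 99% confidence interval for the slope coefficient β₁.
The 99% CI for β₁ is (2.8621, 3.5905)

Confidence interval for the slope:

The 99% CI for β₁ is: β̂₁ ± t*(α/2, n-2) × SE(β̂₁)

Step 1: Find critical t-value
- Confidence level = 0.99
- Degrees of freedom = n - 2 = 24 - 2 = 22
- t*(α/2, 22) = 2.8188

Step 2: Calculate margin of error
Margin = 2.8188 × 0.1292 = 0.3642

Step 3: Construct interval
CI = 3.2263 ± 0.3642
CI = (2.8621, 3.5905)

Interpretation: We are 99% confident that the true slope β₁ lies between 2.8621 and 3.5905.
Since 0 is outside the interval, a two-sided test at α = 0.01 would reject H₀: β₁ = 0.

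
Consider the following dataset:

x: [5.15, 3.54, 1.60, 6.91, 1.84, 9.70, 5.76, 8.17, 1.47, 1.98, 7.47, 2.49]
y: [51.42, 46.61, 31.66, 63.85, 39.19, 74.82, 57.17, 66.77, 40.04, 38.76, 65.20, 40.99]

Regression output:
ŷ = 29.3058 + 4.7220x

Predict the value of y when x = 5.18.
ŷ = 53.7658

Plug x = 5.18 into the fitted line:

ŷ = 29.3058 + 4.7220 × 5.18
ŷ = 29.3058 + 24.4600
ŷ = 53.7658

This is the fitted mean response at that x — an individual observation would come with a wider prediction interval.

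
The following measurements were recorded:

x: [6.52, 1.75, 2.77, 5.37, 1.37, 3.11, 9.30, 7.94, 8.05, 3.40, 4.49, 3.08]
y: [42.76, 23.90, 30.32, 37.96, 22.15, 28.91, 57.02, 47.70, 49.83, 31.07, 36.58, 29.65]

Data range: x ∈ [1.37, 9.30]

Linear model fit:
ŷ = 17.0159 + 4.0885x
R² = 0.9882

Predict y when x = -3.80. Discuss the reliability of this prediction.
The equation gives ŷ = 1.4796; however x = -3.80 is 5.17 units below the observed range, so this extrapolated value should not be trusted.

Prediction calculation:
ŷ = 17.0159 + 4.0885 × (-3.80)
ŷ = 1.4796

Reliability:
- Data range: x ∈ [1.37, 9.30]
- Prediction point: x = -3.80 is 5.17 units below the observed range → this is EXTRAPOLATION, not interpolation

Why that matters here:
- Real relationships often flatten, saturate, or turn nonlinear at extremes
- The standard error of prediction grows with (x − x̄)², and x = -3.80 is far from x̄ = 4.76

The R² = 0.9882 only validates the fit within [1.37, 9.30]; treat ŷ = 1.4796 with caution.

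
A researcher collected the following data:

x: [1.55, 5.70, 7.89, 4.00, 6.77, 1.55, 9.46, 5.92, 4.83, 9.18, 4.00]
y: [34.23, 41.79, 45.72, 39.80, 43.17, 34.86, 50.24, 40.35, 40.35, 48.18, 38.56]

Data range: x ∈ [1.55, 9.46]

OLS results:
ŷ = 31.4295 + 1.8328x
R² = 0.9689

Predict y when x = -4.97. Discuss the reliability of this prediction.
ŷ = 22.3205 (extrapolation — x = -4.97 lies outside [1.55, 9.46], so reliability is low).

Prediction calculation:
ŷ = 31.4295 + 1.8328 × (-4.97)
ŷ = 22.3205

Reliability:
- Data range: x ∈ [1.55, 9.46]
- Prediction point: x = -4.97 is 6.52 units below the observed range → this is EXTRAPOLATION, not interpolation

Why that matters here:
- The linear relationship may not hold outside the observed range
- There are no observations near this x to validate the fitted line there

Report the number if required, but flag clearly that it is an extrapolation.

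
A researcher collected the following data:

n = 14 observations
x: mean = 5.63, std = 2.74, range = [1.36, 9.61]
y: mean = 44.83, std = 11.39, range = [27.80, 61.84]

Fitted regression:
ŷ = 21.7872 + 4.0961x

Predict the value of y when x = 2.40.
ŷ = 31.6178

Plug x = 2.40 into the fitted line:

ŷ = 21.7872 + 4.0961 × 2.40
ŷ = 21.7872 + 9.8306
ŷ = 31.6178

This is a point prediction; actual observations scatter around it by roughly the residual standard deviation.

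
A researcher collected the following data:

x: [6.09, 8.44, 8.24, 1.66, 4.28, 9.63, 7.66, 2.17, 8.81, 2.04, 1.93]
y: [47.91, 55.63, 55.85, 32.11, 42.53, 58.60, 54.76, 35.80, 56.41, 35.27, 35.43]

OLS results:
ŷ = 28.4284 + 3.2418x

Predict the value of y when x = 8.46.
ŷ = 55.8540

To predict y for x = 8.46, substitute into the regression equation:

ŷ = 28.4284 + 3.2418 × 8.46
ŷ = 28.4284 + 27.4256
ŷ = 55.8540

This is the fitted mean response at that x — an individual observation would come with a wider prediction interval.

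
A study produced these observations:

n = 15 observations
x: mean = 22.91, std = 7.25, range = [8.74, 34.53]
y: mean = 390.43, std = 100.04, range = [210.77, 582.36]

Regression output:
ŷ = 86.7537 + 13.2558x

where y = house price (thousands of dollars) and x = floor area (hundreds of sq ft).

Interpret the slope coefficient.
On average, house price is about 13.2558 thousand dollars higher for every extra hundred sq ft of floor area.

The slope β₁ = 13.2558 gives the rate at which the fitted house price changes with floor area.

Interpretation:
- Floor area up by 1 hundred sq ft → predicted house price increases by 13.2558 thousand dollars
- This is a linear approximation: the same per-unit change is assumed across the whole observed x range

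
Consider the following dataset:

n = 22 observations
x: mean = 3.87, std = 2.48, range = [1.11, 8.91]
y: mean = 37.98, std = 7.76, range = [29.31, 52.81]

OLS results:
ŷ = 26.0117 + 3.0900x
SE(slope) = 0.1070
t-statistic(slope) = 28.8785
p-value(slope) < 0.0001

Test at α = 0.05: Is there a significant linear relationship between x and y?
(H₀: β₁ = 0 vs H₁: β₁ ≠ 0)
p-value < 0.0001 < α = 0.05, so we reject H₀. The relationship is significant.

Hypothesis test for the slope coefficient:

H₀: β₁ = 0 (no linear relationship)
H₁: β₁ ≠ 0 (linear relationship exists)

Test statistic: t = β̂₁ / SE(β̂₁) = 3.0900 / 0.1070 = 28.8785

With df = 20, the two-sided p-value for |t| = 28.8785 is <0.0001.

Decision rule: reject H₀ if p-value < α.
p-value < 0.0001 < α = 0.05 → reject H₀.

At α = 0.05 the data do provide convincing evidence of a nonzero slope.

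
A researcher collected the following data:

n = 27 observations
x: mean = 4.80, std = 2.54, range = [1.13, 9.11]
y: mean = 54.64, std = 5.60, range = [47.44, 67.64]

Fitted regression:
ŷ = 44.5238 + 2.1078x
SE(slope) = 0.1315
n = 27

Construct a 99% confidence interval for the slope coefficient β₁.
The 99% CI for β₁ is (1.7413, 2.4743)

Confidence interval for the slope:

The 99% CI for β₁ is: β̂₁ ± t*(α/2, n-2) × SE(β̂₁)

Step 1: Find critical t-value
- Confidence level = 0.99
- Degrees of freedom = n - 2 = 27 - 2 = 25
- t*(α/2, 25) = 2.7874

Step 2: Calculate margin of error
Margin = 2.7874 × 0.1315 = 0.3665

Step 3: Construct interval
CI = 2.1078 ± 0.3665
CI = (1.7413, 2.4743)

Interpretation: intervals built this way capture the true β₁ in 99% of repeated samples; here the plausible range for the per-unit effect of x on y is 1.7413 to 2.4743.
Since 0 is outside the interval, a two-sided test at α = 0.01 would reject H₀: β₁ = 0.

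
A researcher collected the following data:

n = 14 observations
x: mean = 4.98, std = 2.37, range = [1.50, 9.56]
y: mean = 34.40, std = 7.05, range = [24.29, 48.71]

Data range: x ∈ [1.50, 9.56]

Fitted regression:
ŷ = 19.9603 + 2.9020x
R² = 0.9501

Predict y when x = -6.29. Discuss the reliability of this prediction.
The equation gives ŷ = 1.7067; however x = -6.29 is 7.79 units below the observed range, so this extrapolated value should not be trusted.

Prediction calculation:
ŷ = 19.9603 + 2.9020 × (-6.29)
ŷ = 1.7067

Reliability:
- Data range: x ∈ [1.50, 9.56]
- Prediction point: x = -6.29 is 7.79 units below the observed range → this is EXTRAPOLATION, not interpolation

Why that matters here:
- The linear relationship may not hold outside the observed range
- R² describes fit only over the sampled x values; it says nothing about behaviour beyond them
- There are no observations near this x to validate the fitted line there

The R² = 0.9501 only validates the fit within [1.50, 9.56]; treat ŷ = 1.7067 with caution.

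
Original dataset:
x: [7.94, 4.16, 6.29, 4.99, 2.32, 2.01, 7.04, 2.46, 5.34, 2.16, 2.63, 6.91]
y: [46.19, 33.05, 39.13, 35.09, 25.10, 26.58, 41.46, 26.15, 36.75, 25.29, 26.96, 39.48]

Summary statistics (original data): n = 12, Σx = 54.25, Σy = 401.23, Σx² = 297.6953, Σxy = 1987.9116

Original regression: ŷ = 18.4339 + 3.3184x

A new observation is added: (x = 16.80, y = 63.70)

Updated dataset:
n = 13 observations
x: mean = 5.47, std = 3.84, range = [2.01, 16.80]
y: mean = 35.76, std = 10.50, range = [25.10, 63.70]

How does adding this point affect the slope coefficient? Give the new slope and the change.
Adding the point moves β₁ from 3.3184 to 2.6983, i.e. it decreases by 0.6201 (-18.7%).

The new point has HIGH LEVERAGE: x = 16.80 is far from the original mean x̄ = 54.25/12 ≈ 4.52 (original range [2.01, 7.94]).

Step 1: Update the sums with the new point (n goes from 12 to 13)
Σx  = 54.25 + 16.80 = 71.05
Σy  = 401.23 + 63.70 = 464.93
Σx² = 297.6953 + 16.80² = 297.6953 + 282.2400 = 579.9353
Σxy = 1987.9116 + 16.80×63.70 = 1987.9116 + 1070.1600 = 3058.0716

Step 2: Recompute the slope with b₁ = (nΣxy − ΣxΣy) / (nΣx² − (Σx)²)
Numerator   = 13×3058.0716 − 71.05×464.93 = 39754.9308 − 33033.2765 = 6721.6543
Denominator = 13×579.9353 − 71.05² = 7539.1589 − 5048.1025 = 2491.0564
b₁(new) = 6721.6543 / 2491.0564 = 2.6983

(Same formula on the original sums: (12×1987.9116 − 54.25×401.23) / (12×297.6953 − 54.25²) = 2088.2117 / 629.2811 = 3.3184, matching the given fit.)

Step 3: Change in slope
Δβ₁ = 2.6983 − 3.3184 = -0.6201
Relative change = -0.6201 / 3.3184 × 100% = -18.7%
→ the slope decreases when the point is added.

A high-leverage point only changes the slope if it is off the original line; here y = 63.70 is below the original trend, so the slope decreases.
In practice: check such a point for data-entry or measurement error.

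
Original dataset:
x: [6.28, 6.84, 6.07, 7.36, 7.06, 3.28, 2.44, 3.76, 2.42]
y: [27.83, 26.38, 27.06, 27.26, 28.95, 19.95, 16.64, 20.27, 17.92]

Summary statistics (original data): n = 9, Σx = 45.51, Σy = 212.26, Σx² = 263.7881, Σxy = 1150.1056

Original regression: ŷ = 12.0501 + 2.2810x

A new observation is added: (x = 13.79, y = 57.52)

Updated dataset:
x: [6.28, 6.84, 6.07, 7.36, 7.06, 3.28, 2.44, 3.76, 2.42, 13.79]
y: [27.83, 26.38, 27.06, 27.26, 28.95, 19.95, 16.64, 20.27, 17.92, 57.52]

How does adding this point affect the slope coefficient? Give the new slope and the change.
New slope β₁ = 3.3578 versus 2.2810 before: a change of +1.0768 (+47.2%).

The new point has HIGH LEVERAGE: x = 13.79 is far from the original mean x̄ = 45.51/9 ≈ 5.06 (original range [2.42, 7.36]).

Step 1: Update the sums with the new point (n goes from 9 to 10)
Σx  = 45.51 + 13.79 = 59.30
Σy  = 212.26 + 57.52 = 269.78
Σx² = 263.7881 + 13.79² = 263.7881 + 190.1641 = 453.9522
Σxy = 1150.1056 + 13.79×57.52 = 1150.1056 + 793.2008 = 1943.3064

Step 2: Recompute the slope with b₁ = (nΣxy − ΣxΣy) / (nΣx² − (Σx)²)
Numerator   = 10×1943.3064 − 59.30×269.78 = 19433.0640 − 15997.9540 = 3435.1100
Denominator = 10×453.9522 − 59.30² = 4539.5220 − 3516.4900 = 1023.0320
b₁(new) = 3435.1100 / 1023.0320 = 3.3578

(Same formula on the original sums: (9×1150.1056 − 45.51×212.26) / (9×263.7881 − 45.51²) = 690.9978 / 302.9328 = 2.2810, matching the given fit.)

Step 3: Change in slope
Δβ₁ = 3.3578 − 2.2810 = +1.0768
Relative change = +1.0768 / 2.2810 × 100% = +47.2%
→ the slope increases when the point is added.

Because the point sits above the extension of the original line at a high-leverage x, it tilts the fit up.
In practice: examine leverage (hᵢ) and Cook's distance rather than deleting it automatically; check such a point for data-entry or measurement error.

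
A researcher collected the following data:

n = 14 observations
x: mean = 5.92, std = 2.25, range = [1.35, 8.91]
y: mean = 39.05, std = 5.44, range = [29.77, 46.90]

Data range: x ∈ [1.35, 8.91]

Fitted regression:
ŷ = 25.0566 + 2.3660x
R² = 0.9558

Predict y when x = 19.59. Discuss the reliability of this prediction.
ŷ = 71.4065, but this is extrapolation (above the data range [1.35, 8.91]) and may be unreliable.

Prediction calculation:
ŷ = 25.0566 + 2.3660 × 19.59
ŷ = 71.4065

Reliability:
- Data range: x ∈ [1.35, 8.91]
- Prediction point: x = 19.59 is 10.68 units above the observed range → this is EXTRAPOLATION, not interpolation

Why that matters here:
- The linear relationship may not hold outside the observed range
- There are no observations near this x to validate the fitted line there

The R² = 0.9558 only validates the fit within [1.35, 8.91]; treat ŷ = 71.4065 with caution.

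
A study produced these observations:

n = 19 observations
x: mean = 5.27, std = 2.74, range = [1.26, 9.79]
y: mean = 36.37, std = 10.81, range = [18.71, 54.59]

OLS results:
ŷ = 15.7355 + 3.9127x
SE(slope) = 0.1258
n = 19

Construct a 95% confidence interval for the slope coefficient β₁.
The 95% CI for β₁ is (3.6473, 4.1781)

Confidence interval for the slope:

The 95% CI for β₁ is: β̂₁ ± t*(α/2, n-2) × SE(β̂₁)

Step 1: Find critical t-value
- Confidence level = 0.95
- Degrees of freedom = n - 2 = 19 - 2 = 17
- t*(α/2, 17) = 2.1098

Step 2: Calculate margin of error
Margin = 2.1098 × 0.1258 = 0.2654

Step 3: Construct interval
CI = 3.9127 ± 0.2654
CI = (3.6473, 4.1781)

Interpretation: each one-unit increase in x is associated with a change in mean y of between 3.6473 and 4.1781, with 95% confidence.
The interval does not include 0, suggesting a significant linear relationship.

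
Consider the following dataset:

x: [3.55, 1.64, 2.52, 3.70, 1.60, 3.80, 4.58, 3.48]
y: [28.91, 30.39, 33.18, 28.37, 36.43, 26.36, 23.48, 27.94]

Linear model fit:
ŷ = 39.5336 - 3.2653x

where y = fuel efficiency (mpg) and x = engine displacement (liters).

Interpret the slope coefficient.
For each additional liter of engine displacement, predicted fuel efficiency decreases by approximately 3.2653 mpg.

The slope coefficient β₁ = -3.2653 represents the marginal effect of engine displacement on fuel efficiency.

Interpretation:
- Engine displacement up by 1 liter → predicted fuel efficiency decreases by 3.2653 mpg
- This is a linear approximation: the same per-unit change is assumed across the whole observed x range
- The slope describes association in these data, not necessarily a causal effect

The intercept β₀ = 39.5336 is the predicted fuel efficiency when engine displacement = 0; since the smallest observed x is 1.60, this is an extrapolation and mainly anchors the line.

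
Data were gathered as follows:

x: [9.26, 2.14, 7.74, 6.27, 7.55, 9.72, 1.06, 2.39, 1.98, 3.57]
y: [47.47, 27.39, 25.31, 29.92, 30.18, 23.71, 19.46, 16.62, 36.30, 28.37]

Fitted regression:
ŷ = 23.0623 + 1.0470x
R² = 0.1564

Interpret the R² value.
R² = 0.1564 means 15.64% of the variation in y is explained by the linear relationship with x. This indicates a weak fit.

R² (coefficient of determination) measures the proportion of variance in y explained by the regression model.

Here R² = 0.1564:
- Explained: 15.64% of the variation in y
- Unexplained (residual): 100% − 15.64% = 84.36%
- Rule of thumb (below 0.3 weak; 0.3 to below 0.7 moderate; 0.7 and above strong) → weak

Note: R² says nothing about causation, and a high R² does not by itself mean the linear form is appropriate — check the residuals.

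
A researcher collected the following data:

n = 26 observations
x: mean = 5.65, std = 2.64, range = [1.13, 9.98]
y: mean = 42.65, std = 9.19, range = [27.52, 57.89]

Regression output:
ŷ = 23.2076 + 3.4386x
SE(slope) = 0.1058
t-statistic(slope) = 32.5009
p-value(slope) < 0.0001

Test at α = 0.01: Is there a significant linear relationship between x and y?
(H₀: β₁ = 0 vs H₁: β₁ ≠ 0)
Reject H₀: p-value < 0.0001 < α = 0.01. The linear relationship is significant at the 1% level.

Hypothesis test for the slope coefficient:

H₀: β₁ = 0 (no linear relationship)
H₁: β₁ ≠ 0 (linear relationship exists)

Test statistic: t = β̂₁ / SE(β̂₁) = 3.4386 / 0.1058 = 32.5009

p < 0.0001: how often a slope estimate this far from 0 (in SE units) would arise by chance if β₁ were truly 0.

Decision rule: reject H₀ if p-value < α.
p-value < 0.0001 < α = 0.01 → reject H₀.

Conclusion: the linear association between x and y is significant at the 1% level.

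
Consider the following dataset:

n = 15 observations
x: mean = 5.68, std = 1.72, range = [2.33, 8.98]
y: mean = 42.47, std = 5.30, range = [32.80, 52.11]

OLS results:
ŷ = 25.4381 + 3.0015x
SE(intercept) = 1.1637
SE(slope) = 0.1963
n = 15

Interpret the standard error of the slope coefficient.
The slope 3.0015 is pinned down to within about ±0.1963 (one SE) by these data — relative uncertainty 6.5%, i.e. precise.

SE(β̂₁) = 0.1963 says: if we drew many samples of n = 15 from the same population and refit each time, the fitted slopes would scatter with a standard deviation of roughly 0.1963 around the true β₁.

Relative precision:
- SE / |β̂₁| = 0.1963 / 3.0015 = 6.5%
- Rule of thumb (under 20%: precise; 20% to under 50%: moderately precise; 50% or more: imprecise) → precise

Link to the t-test: t = β̂₁ / SE(β̂₁) = 3.0015 / 0.1963 = 15.2904, the statistic for H₀: β₁ = 0.

What drives SE(β̂₁): more residual scatter → larger SE.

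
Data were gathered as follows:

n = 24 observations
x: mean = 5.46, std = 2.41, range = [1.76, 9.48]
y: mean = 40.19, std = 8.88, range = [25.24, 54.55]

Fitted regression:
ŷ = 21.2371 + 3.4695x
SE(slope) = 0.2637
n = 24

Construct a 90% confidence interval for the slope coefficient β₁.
The 90% CI for β₁ is (3.0167, 3.9223)

Confidence interval for the slope:

The 90% CI for β₁ is: β̂₁ ± t*(α/2, n-2) × SE(β̂₁)

Step 1: Find critical t-value
- Confidence level = 0.9
- Degrees of freedom = n - 2 = 24 - 2 = 22
- t*(α/2, 22) = 1.7171

Step 2: Calculate margin of error
Margin = 1.7171 × 0.2637 = 0.4528

Step 3: Construct interval
CI = 3.4695 ± 0.4528
CI = (3.0167, 3.9223)

Interpretation: intervals built this way capture the true β₁ in 90% of repeated samples; here the plausible range for the per-unit effect of x on y is 3.0167 to 3.9223.
The interval does not include 0, suggesting a significant linear relationship.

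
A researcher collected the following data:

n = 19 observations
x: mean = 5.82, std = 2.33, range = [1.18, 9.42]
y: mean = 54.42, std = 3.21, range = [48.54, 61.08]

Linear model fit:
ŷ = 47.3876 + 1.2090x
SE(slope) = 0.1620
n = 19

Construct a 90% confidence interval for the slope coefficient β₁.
The 90% CI for β₁ is (0.9272, 1.4908)

Confidence interval for the slope:

The 90% CI for β₁ is: β̂₁ ± t*(α/2, n-2) × SE(β̂₁)

Step 1: Find critical t-value
- Confidence level = 0.9
- Degrees of freedom = n - 2 = 19 - 2 = 17
- t*(α/2, 17) = 1.7396

Step 2: Calculate margin of error
Margin = 1.7396 × 0.1620 = 0.2818

Step 3: Construct interval
CI = 1.2090 ± 0.2818
CI = (0.9272, 1.4908)

Interpretation: each one-unit increase in x is associated with a change in mean y of between 0.9272 and 1.4908, with 90% confidence.
Since 0 is outside the interval, a two-sided test at α = 0.10 would reject H₀: β₁ = 0.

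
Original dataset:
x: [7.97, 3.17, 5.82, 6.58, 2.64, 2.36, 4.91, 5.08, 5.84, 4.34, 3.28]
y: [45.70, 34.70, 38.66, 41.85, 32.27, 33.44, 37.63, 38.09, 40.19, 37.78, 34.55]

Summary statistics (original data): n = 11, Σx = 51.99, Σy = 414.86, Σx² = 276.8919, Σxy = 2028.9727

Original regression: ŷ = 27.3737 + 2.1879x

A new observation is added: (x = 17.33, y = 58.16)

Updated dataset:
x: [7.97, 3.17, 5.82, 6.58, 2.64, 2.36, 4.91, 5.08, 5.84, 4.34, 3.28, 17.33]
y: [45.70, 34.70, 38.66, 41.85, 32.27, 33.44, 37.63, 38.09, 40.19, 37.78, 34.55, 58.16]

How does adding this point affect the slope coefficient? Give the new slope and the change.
Adding the point moves β₁ from 2.1879 to 1.7219, i.e. it decreases by 0.4660 (-21.3%).

x = 17.33 lies well outside the original x-range [2.36, 7.97] (x̄ ≈ 4.73), so this observation has high leverage and can move the slope substantially.

Step 1: Update the sums with the new point (n goes from 11 to 12)
Σx  = 51.99 + 17.33 = 69.32
Σy  = 414.86 + 58.16 = 473.02
Σx² = 276.8919 + 17.33² = 276.8919 + 300.3289 = 577.2208
Σxy = 2028.9727 + 17.33×58.16 = 2028.9727 + 1007.9128 = 3036.8855

Step 2: Recompute the slope with b₁ = (nΣxy − ΣxΣy) / (nΣx² − (Σx)²)
Numerator   = 12×3036.8855 − 69.32×473.02 = 36442.6260 − 32789.7464 = 3652.8796
Denominator = 12×577.2208 − 69.32² = 6926.6496 − 4805.2624 = 2121.3872
b₁(new) = 3652.8796 / 2121.3872 = 1.7219

(Same formula on the original sums: (11×2028.9727 − 51.99×414.86) / (11×276.8919 − 51.99²) = 750.1283 / 342.8508 = 2.1879, matching the given fit.)

Step 3: Change in slope
Δβ₁ = 1.7219 − 2.1879 = -0.4660
Relative change = -0.4660 / 2.1879 × 100% = -21.3%
→ the slope decreases when the point is added.

A high-leverage point only changes the slope if it is off the original line; here y = 58.16 is below the original trend, so the slope decreases.
In practice: investigate whether it comes from the same population as the rest of the sample; examine leverage (hᵢ) and Cook's distance rather than deleting it automatically.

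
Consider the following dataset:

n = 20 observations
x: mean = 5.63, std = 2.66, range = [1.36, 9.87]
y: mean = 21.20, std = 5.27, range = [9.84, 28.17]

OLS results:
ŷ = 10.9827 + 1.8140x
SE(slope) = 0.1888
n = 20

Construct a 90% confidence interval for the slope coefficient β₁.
The 90% CI for β₁ is (1.4866, 2.1414)

Confidence interval for the slope:

The 90% CI for β₁ is: β̂₁ ± t*(α/2, n-2) × SE(β̂₁)

Step 1: Find critical t-value
- Confidence level = 0.9
- Degrees of freedom = n - 2 = 20 - 2 = 18
- t*(α/2, 18) = 1.7341

Step 2: Calculate margin of error
Margin = 1.7341 × 0.1888 = 0.3274

Step 3: Construct interval
CI = 1.8140 ± 0.3274
CI = (1.4866, 2.1414)

Interpretation: intervals built this way capture the true β₁ in 90% of repeated samples; here the plausible range for the per-unit effect of x on y is 1.4866 to 2.1414.
Since 0 is outside the interval, a two-sided test at α = 0.10 would reject H₀: β₁ = 0.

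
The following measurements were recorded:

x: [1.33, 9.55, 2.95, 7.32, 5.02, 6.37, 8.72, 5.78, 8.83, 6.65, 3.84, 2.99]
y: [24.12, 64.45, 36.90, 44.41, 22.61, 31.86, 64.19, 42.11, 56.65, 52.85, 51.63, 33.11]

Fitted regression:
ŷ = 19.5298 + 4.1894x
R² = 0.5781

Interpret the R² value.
About 57.81% of the variability in y is accounted for by the regression on x (R² = 0.5781) — a moderate linear fit.

The coefficient of determination R² is the fraction of the total variation in y that the fitted line accounts for.

Here R² = 0.5781:
- Explained: 57.81% of the variation in y
- Unexplained (residual): 100% − 57.81% = 42.19%
- Rule of thumb (below 0.3 weak; 0.3 to below 0.7 moderate; 0.7 and above strong) → moderate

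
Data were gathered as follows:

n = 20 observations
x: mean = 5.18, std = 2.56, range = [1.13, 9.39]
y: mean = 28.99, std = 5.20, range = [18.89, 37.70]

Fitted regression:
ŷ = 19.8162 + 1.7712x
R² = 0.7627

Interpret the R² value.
About 76.27% of the variability in y is accounted for by the regression on x (R² = 0.7627) — a strong linear fit.

R² (coefficient of determination) measures the proportion of variance in y explained by the regression model.

Here R² = 0.7627:
- Explained: 76.27% of the variation in y
- Unexplained (residual): 100% − 76.27% = 23.73%
- Rule of thumb (below 0.3 weak; 0.3 to below 0.7 moderate; 0.7 and above strong) → strong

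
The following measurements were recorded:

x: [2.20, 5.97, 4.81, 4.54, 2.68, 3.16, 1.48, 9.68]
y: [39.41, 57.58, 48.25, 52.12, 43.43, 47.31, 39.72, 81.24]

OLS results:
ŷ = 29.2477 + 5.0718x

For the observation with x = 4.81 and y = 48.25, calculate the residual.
Residual = -5.3931

The residual is the difference between the actual value and the predicted value:

Residual = y - ŷ

Step 1: Calculate predicted value
ŷ = 29.2477 + 5.0718 × 4.81
ŷ = 53.6431

Step 2: Calculate residual
Residual = 48.25 - 53.6431
Residual = -5.3931

Interpretation: the model overestimates the actual value by 5.3931 at this point (negative residual → observation lies below the fitted line).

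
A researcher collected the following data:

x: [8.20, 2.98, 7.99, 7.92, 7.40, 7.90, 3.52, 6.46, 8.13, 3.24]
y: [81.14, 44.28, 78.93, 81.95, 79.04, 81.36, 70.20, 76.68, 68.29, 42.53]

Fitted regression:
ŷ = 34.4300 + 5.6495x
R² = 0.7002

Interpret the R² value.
R² = 0.7002 means 70.02% of the variation in y is explained by the linear relationship with x. This indicates a strong fit.

R² (coefficient of determination) measures the proportion of variance in y explained by the regression model.

Here R² = 0.7002:
- Explained: 70.02% of the variation in y
- Unexplained (residual): 100% − 70.02% = 29.98%
- Rule of thumb (below 0.3 weak; 0.3 to below 0.7 moderate; 0.7 and above strong) → strong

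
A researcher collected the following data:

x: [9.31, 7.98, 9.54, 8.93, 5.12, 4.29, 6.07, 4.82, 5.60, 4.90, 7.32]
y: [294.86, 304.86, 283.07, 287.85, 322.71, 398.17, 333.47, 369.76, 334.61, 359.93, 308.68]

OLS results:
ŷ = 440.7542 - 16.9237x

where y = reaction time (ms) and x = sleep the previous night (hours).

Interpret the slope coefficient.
On average, reaction time is about 16.9237 ms lower for every extra hour of sleep.

The slope coefficient β₁ = -16.9237 represents the marginal effect of sleep on reaction time.

Interpretation:
- Sleep up by 1 hour → predicted reaction time decreases by 16.9237 ms
- The effect is assumed constant over the observed range of x (linearity)
- The sign (−) gives the direction; the magnitude 16.9237 gives the size of the effect per hour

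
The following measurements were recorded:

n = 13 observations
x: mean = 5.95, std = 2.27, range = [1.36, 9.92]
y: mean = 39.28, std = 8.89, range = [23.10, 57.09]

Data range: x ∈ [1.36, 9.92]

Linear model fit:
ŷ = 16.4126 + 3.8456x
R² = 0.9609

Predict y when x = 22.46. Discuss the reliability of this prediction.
The equation gives ŷ = 102.7848; however x = 22.46 is 12.54 units above the observed range, so this extrapolated value should not be trusted.

Prediction calculation:
ŷ = 16.4126 + 3.8456 × 22.46
ŷ = 102.7848

Reliability:
- Data range: x ∈ [1.36, 9.92]
- Prediction point: x = 22.46 is 12.54 units above the observed range → this is EXTRAPOLATION, not interpolation

Why that matters here:
- The linear relationship may not hold outside the observed range
- R² describes fit only over the sampled x values; it says nothing about behaviour beyond them
- Real relationships often flatten, saturate, or turn nonlinear at extremes

A defensible statement: 'if the linear trend continued to x = 22.46, y would be about 102.7848' — the premise is untested.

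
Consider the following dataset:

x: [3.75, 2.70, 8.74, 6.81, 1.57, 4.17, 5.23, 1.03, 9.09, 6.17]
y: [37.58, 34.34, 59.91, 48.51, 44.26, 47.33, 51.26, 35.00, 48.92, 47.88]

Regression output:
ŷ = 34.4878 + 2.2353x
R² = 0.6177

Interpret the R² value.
R² = 0.6177 means 61.77% of the variation in y is explained by the linear relationship with x. This indicates a moderate fit.

R² (coefficient of determination) measures the proportion of variance in y explained by the regression model.

Here R² = 0.6177:
- Explained: 61.77% of the variation in y
- Unexplained (residual): 100% − 61.77% = 38.23%
- Rule of thumb (below 0.3 weak; 0.3 to below 0.7 moderate; 0.7 and above strong) → moderate

Note: R² says nothing about causation, and a high R² does not by itself mean the linear form is appropriate — check the residuals.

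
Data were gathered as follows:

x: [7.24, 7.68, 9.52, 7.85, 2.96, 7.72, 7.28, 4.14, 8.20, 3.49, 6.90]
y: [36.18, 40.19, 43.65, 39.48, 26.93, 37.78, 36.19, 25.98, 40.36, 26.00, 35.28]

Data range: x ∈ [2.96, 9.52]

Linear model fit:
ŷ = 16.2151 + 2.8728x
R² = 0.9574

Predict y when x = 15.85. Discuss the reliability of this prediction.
ŷ = 61.7490, but this is extrapolation (above the data range [2.96, 9.52]) and may be unreliable.

Prediction calculation:
ŷ = 16.2151 + 2.8728 × 15.85
ŷ = 61.7490

Reliability:
- Data range: x ∈ [2.96, 9.52]
- Prediction point: x = 15.85 is 6.33 units above the observed range → this is EXTRAPOLATION, not interpolation

Why that matters here:
- The linear relationship may not hold outside the observed range
- Real relationships often flatten, saturate, or turn nonlinear at extremes
- R² describes fit only over the sampled x values; it says nothing about behaviour beyond them

The R² = 0.9574 only validates the fit within [2.96, 9.52]; treat ŷ = 61.7490 with caution.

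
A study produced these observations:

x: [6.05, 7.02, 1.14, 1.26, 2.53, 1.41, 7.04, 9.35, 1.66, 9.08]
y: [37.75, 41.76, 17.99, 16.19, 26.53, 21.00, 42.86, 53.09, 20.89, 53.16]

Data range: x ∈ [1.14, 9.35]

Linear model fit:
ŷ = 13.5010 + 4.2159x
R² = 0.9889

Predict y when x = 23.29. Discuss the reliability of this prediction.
ŷ = 111.6893, but this is extrapolation (above the data range [1.14, 9.35]) and may be unreliable.

Prediction calculation:
ŷ = 13.5010 + 4.2159 × 23.29
ŷ = 111.6893

Reliability:
- Data range: x ∈ [1.14, 9.35]
- Prediction point: x = 23.29 is 13.94 units above the observed range → this is EXTRAPOLATION, not interpolation

Why that matters here:
- R² describes fit only over the sampled x values; it says nothing about behaviour beyond them
- There are no observations near this x to validate the fitted line there

A defensible statement: 'if the linear trend continued to x = 23.29, y would be about 111.6893' — the premise is untested.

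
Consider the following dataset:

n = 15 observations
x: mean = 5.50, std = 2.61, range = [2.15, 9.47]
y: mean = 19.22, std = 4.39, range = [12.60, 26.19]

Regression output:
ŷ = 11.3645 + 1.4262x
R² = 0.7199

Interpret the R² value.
About 71.99% of the variability in y is accounted for by the regression on x (R² = 0.7199) — a strong linear fit.

R² (coefficient of determination) measures the proportion of variance in y explained by the regression model.

Here R² = 0.7199:
- Explained: 71.99% of the variation in y
- Unexplained (residual): 100% − 71.99% = 28.01%
- Rule of thumb (below 0.3 weak; 0.3 to below 0.7 moderate; 0.7 and above strong) → strong

Note: R² never decreases when predictors are added, so it should not be used alone to compare models of different size.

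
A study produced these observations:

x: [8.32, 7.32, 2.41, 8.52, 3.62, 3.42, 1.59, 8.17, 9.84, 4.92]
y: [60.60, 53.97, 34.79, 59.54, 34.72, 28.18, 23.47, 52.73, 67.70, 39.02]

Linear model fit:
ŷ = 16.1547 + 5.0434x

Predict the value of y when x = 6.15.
ŷ = 47.1716

x = 6.15 lies inside the observed range [1.59, 9.84], so the fitted equation applies directly:

ŷ = 16.1547 + 5.0434 × 6.15
ŷ = 16.1547 + 31.0169
ŷ = 47.1716

This is a point prediction; actual observations scatter around it by roughly the residual standard deviation.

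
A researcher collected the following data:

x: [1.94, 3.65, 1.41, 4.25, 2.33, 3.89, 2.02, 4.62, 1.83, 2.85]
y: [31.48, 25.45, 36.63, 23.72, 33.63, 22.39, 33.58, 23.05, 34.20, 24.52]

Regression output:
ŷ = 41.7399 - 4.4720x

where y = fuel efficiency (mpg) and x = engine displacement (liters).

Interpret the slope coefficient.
For each additional liter of engine displacement, predicted fuel efficiency decreases by approximately 4.4720 mpg.

β₁ = -4.4720 is the change in predicted fuel efficiency (mpg) per additional liter of engine displacement.

Interpretation:
- Engine displacement up by 1 liter → predicted fuel efficiency decreases by 4.4720 mpg
- This is a linear approximation: the same per-unit change is assumed across the whole observed x range

The intercept β₀ = 41.7399 is the predicted fuel efficiency when engine displacement = 0; since the smallest observed x is 1.41, this is an extrapolation and mainly anchors the line.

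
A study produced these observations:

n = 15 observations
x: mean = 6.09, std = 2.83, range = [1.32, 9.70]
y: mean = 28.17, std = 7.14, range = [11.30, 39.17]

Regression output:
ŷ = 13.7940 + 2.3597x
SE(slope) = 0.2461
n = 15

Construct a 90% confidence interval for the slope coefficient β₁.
The 90% CI for β₁ is (1.9239, 2.7955)

Confidence interval for the slope:

The 90% CI for β₁ is: β̂₁ ± t*(α/2, n-2) × SE(β̂₁)

Step 1: Find critical t-value
- Confidence level = 0.9
- Degrees of freedom = n - 2 = 15 - 2 = 13
- t*(α/2, 13) = 1.7709

Step 2: Calculate margin of error
Margin = 1.7709 × 0.2461 = 0.4358

Step 3: Construct interval
CI = 2.3597 ± 0.4358
CI = (1.9239, 2.7955)

Interpretation: each one-unit increase in x is associated with a change in mean y of between 1.9239 and 2.7955, with 90% confidence.
The interval does not include 0, suggesting a significant linear relationship.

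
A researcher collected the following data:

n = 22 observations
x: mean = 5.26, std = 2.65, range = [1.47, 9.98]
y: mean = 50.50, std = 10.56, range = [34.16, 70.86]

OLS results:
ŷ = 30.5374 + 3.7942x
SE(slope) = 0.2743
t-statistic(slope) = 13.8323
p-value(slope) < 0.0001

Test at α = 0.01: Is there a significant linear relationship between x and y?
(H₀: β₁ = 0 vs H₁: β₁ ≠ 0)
Reject H₀: p-value < 0.0001 < α = 0.01. The linear relationship is significant at the 1% level.

Hypothesis test for the slope coefficient:

H₀: β₁ = 0 (no linear relationship)
H₁: β₁ ≠ 0 (linear relationship exists)

Test statistic: t = β̂₁ / SE(β̂₁) = 3.7942 / 0.2743 = 13.8323

The p-value (<0.0001) is the probability, under H₀, of a t-statistic at least as extreme as |t| = 13.8323 (two-sided, df = n − 2 = 20).

Decision rule: reject H₀ if p-value < α.
p-value < 0.0001 < α = 0.01 → reject H₀.

There is sufficient evidence at the 1% significance level to conclude that a linear relationship exists between x and y.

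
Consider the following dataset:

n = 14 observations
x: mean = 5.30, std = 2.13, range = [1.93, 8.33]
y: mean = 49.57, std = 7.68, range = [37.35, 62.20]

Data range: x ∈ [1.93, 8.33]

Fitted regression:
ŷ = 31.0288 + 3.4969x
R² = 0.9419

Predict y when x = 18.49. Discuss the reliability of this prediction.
The equation gives ŷ = 95.6865; however x = 18.49 is 10.16 units above the observed range, so this extrapolated value should not be trusted.

Prediction calculation:
ŷ = 31.0288 + 3.4969 × 18.49
ŷ = 95.6865

Reliability:
- Data range: x ∈ [1.93, 8.33]
- Prediction point: x = 18.49 is 10.16 units above the observed range → this is EXTRAPOLATION, not interpolation

Why that matters here:
- The standard error of prediction grows with (x − x̄)², and x = 18.49 is far from x̄ = 5.30
- R² describes fit only over the sampled x values; it says nothing about behaviour beyond them
- Real relationships often flatten, saturate, or turn nonlinear at extremes

The R² = 0.9419 only validates the fit within [1.93, 8.33]; treat ŷ = 95.6865 with caution.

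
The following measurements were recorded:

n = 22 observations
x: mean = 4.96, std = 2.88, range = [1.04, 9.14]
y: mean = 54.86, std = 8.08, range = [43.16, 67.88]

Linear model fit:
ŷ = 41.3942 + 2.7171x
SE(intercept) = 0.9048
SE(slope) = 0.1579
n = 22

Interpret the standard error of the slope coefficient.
SE(slope) = 0.1579 measures the uncertainty in the estimated slope. The coefficient is estimated precisely (SE/|β̂₁| = 5.8%).

What SE measures:
- The standard error quantifies the sampling variability of the coefficient estimate
- It is the estimated standard deviation of β̂₁ across hypothetical repeated samples of the same size
- Smaller SE → more precise estimate

Relative precision:
- SE / |β̂₁| = 0.1579 / 2.7171 = 5.8%
- Rule of thumb (under 20%: precise; 20% to under 50%: moderately precise; 50% or more: imprecise) → precise

Link to interval estimation: a confidence interval for β₁ is β̂₁ ± t* × 0.1579, so SE sets the half-width per unit of t*.

What drives SE(β̂₁): more residual scatter → larger SE; larger n (here n = 22) → smaller SE; wider spread of x values → smaller SE.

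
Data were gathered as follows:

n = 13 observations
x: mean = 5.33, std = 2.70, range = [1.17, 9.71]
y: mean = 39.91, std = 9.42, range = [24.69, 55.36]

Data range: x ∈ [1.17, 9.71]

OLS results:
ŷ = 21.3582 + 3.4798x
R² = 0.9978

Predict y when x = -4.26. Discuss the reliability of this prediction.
ŷ = 6.5343, but this is extrapolation (below the data range [1.17, 9.71]) and may be unreliable.

Prediction calculation:
ŷ = 21.3582 + 3.4798 × (-4.26)
ŷ = 6.5343

Reliability:
- Data range: x ∈ [1.17, 9.71]
- Prediction point: x = -4.26 is 5.43 units below the observed range → this is EXTRAPOLATION, not interpolation

Why that matters here:
- The linear relationship may not hold outside the observed range
- There are no observations near this x to validate the fitted line there
- Real relationships often flatten, saturate, or turn nonlinear at extremes

A defensible statement: 'if the linear trend continued to x = -4.26, y would be about 6.5343' — the premise is untested.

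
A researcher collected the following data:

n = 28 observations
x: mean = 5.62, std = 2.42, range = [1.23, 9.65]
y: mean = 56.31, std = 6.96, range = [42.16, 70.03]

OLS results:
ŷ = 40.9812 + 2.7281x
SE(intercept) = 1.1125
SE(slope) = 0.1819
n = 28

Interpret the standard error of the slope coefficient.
SE(slope) = 0.1819 measures the uncertainty in the estimated slope. The coefficient is estimated precisely (SE/|β̂₁| = 6.7%).

SE(β̂₁) = 0.1819 says: if we drew many samples of n = 28 from the same population and refit each time, the fitted slopes would scatter with a standard deviation of roughly 0.1819 around the true β₁.

Relative precision:
- SE / |β̂₁| = 0.1819 / 2.7281 = 6.7%
- Rule of thumb (under 20%: precise; 20% to under 50%: moderately precise; 50% or more: imprecise) → precise

Link to the t-test: t = β̂₁ / SE(β̂₁) = 2.7281 / 0.1819 = 14.9978, the statistic for H₀: β₁ = 0.

What drives SE(β̂₁): larger n (here n = 28) → smaller SE; wider spread of x values → smaller SE.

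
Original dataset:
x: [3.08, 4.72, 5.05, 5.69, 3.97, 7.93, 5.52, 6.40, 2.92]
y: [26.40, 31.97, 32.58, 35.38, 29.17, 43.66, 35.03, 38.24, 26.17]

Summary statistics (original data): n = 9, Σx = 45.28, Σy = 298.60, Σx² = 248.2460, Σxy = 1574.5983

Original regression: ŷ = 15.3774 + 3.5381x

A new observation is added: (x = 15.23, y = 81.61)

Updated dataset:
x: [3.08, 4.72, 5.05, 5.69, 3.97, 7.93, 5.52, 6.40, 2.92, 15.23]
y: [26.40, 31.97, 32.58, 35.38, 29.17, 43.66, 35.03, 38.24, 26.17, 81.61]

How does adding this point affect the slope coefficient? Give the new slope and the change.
The slope changes from 3.5381 to 4.5318 (change of +0.9937, or +28.1%).

x = 15.23 lies well outside the original x-range [2.92, 7.93] (x̄ ≈ 5.03), so this observation has high leverage and can move the slope substantially.

Step 1: Update the sums with the new point (n goes from 9 to 10)
Σx  = 45.28 + 15.23 = 60.51
Σy  = 298.60 + 81.61 = 380.21
Σx² = 248.2460 + 15.23² = 248.2460 + 231.9529 = 480.1989
Σxy = 1574.5983 + 15.23×81.61 = 1574.5983 + 1242.9203 = 2817.5186

Step 2: Recompute the slope with b₁ = (nΣxy − ΣxΣy) / (nΣx² − (Σx)²)
Numerator   = 10×2817.5186 − 60.51×380.21 = 28175.1860 − 23006.5071 = 5168.6789
Denominator = 10×480.1989 − 60.51² = 4801.9890 − 3661.4601 = 1140.5289
b₁(new) = 5168.6789 / 1140.5289 = 4.5318

(Same formula on the original sums: (9×1574.5983 − 45.28×298.60) / (9×248.2460 − 45.28²) = 650.7767 / 183.9356 = 3.5381, matching the given fit.)

Step 3: Change in slope
Δβ₁ = 4.5318 − 3.5381 = +0.9937
Relative change = +0.9937 / 3.5381 × 100% = +28.1%
→ the slope increases when the point is added.

A high-leverage point only changes the slope if it is off the original line; here y = 81.61 is above the original trend, so the slope increases.
In practice: investigate whether it comes from the same population as the rest of the sample.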